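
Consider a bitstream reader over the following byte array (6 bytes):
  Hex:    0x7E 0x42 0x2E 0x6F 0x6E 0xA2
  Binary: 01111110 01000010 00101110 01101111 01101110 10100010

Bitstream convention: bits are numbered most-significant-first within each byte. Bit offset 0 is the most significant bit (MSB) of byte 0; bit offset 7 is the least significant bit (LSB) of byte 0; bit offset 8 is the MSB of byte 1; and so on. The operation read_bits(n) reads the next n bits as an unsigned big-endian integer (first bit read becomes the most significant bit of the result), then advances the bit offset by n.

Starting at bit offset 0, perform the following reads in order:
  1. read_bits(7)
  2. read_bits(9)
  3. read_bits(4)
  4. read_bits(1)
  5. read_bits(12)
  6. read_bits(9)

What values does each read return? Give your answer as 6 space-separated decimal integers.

Answer: 63 66 2 1 3294 442

Derivation:
Read 1: bits[0:7] width=7 -> value=63 (bin 0111111); offset now 7 = byte 0 bit 7; 41 bits remain
Read 2: bits[7:16] width=9 -> value=66 (bin 001000010); offset now 16 = byte 2 bit 0; 32 bits remain
Read 3: bits[16:20] width=4 -> value=2 (bin 0010); offset now 20 = byte 2 bit 4; 28 bits remain
Read 4: bits[20:21] width=1 -> value=1 (bin 1); offset now 21 = byte 2 bit 5; 27 bits remain
Read 5: bits[21:33] width=12 -> value=3294 (bin 110011011110); offset now 33 = byte 4 bit 1; 15 bits remain
Read 6: bits[33:42] width=9 -> value=442 (bin 110111010); offset now 42 = byte 5 bit 2; 6 bits remain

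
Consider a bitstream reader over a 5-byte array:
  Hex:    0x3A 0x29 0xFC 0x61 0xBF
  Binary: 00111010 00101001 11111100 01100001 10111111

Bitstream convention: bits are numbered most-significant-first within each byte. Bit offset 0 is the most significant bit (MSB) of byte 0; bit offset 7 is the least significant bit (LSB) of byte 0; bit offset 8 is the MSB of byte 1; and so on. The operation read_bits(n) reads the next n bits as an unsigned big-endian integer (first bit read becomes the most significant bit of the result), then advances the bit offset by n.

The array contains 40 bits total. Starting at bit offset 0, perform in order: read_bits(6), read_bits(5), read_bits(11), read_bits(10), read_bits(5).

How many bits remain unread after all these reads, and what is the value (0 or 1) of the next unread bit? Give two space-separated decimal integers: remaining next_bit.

Answer: 3 1

Derivation:
Read 1: bits[0:6] width=6 -> value=14 (bin 001110); offset now 6 = byte 0 bit 6; 34 bits remain
Read 2: bits[6:11] width=5 -> value=17 (bin 10001); offset now 11 = byte 1 bit 3; 29 bits remain
Read 3: bits[11:22] width=11 -> value=639 (bin 01001111111); offset now 22 = byte 2 bit 6; 18 bits remain
Read 4: bits[22:32] width=10 -> value=97 (bin 0001100001); offset now 32 = byte 4 bit 0; 8 bits remain
Read 5: bits[32:37] width=5 -> value=23 (bin 10111); offset now 37 = byte 4 bit 5; 3 bits remain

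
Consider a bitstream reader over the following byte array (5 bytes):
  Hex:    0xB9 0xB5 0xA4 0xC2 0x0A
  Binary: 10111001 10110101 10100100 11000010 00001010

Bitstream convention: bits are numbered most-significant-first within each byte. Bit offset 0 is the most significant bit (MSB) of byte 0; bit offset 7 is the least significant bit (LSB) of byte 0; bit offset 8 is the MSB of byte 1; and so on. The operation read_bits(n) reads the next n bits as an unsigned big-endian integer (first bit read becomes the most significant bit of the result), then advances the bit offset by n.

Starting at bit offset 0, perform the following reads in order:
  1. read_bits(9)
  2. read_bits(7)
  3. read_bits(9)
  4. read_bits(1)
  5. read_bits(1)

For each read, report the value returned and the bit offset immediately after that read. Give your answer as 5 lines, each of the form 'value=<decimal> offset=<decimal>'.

Read 1: bits[0:9] width=9 -> value=371 (bin 101110011); offset now 9 = byte 1 bit 1; 31 bits remain
Read 2: bits[9:16] width=7 -> value=53 (bin 0110101); offset now 16 = byte 2 bit 0; 24 bits remain
Read 3: bits[16:25] width=9 -> value=329 (bin 101001001); offset now 25 = byte 3 bit 1; 15 bits remain
Read 4: bits[25:26] width=1 -> value=1 (bin 1); offset now 26 = byte 3 bit 2; 14 bits remain
Read 5: bits[26:27] width=1 -> value=0 (bin 0); offset now 27 = byte 3 bit 3; 13 bits remain

Answer: value=371 offset=9
value=53 offset=16
value=329 offset=25
value=1 offset=26
value=0 offset=27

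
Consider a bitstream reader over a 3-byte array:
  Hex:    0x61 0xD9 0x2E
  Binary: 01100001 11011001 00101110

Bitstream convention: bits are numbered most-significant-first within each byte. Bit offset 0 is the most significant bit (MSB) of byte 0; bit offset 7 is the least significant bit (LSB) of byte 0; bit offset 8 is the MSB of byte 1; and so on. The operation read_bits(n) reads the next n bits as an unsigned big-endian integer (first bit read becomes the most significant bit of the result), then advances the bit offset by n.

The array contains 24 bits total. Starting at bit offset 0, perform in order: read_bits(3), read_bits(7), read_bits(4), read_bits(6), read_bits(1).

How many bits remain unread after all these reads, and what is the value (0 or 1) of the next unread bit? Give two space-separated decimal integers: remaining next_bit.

Read 1: bits[0:3] width=3 -> value=3 (bin 011); offset now 3 = byte 0 bit 3; 21 bits remain
Read 2: bits[3:10] width=7 -> value=7 (bin 0000111); offset now 10 = byte 1 bit 2; 14 bits remain
Read 3: bits[10:14] width=4 -> value=6 (bin 0110); offset now 14 = byte 1 bit 6; 10 bits remain
Read 4: bits[14:20] width=6 -> value=18 (bin 010010); offset now 20 = byte 2 bit 4; 4 bits remain
Read 5: bits[20:21] width=1 -> value=1 (bin 1); offset now 21 = byte 2 bit 5; 3 bits remain

Answer: 3 1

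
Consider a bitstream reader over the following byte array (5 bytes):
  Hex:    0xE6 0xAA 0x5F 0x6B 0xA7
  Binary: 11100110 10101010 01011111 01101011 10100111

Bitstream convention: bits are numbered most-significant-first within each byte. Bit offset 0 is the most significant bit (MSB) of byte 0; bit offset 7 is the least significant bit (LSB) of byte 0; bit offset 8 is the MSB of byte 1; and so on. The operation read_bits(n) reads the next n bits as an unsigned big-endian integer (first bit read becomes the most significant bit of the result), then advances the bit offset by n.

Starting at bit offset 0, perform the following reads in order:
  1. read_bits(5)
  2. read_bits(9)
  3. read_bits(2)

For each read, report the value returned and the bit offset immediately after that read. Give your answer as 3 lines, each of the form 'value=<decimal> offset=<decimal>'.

Read 1: bits[0:5] width=5 -> value=28 (bin 11100); offset now 5 = byte 0 bit 5; 35 bits remain
Read 2: bits[5:14] width=9 -> value=426 (bin 110101010); offset now 14 = byte 1 bit 6; 26 bits remain
Read 3: bits[14:16] width=2 -> value=2 (bin 10); offset now 16 = byte 2 bit 0; 24 bits remain

Answer: value=28 offset=5
value=426 offset=14
value=2 offset=16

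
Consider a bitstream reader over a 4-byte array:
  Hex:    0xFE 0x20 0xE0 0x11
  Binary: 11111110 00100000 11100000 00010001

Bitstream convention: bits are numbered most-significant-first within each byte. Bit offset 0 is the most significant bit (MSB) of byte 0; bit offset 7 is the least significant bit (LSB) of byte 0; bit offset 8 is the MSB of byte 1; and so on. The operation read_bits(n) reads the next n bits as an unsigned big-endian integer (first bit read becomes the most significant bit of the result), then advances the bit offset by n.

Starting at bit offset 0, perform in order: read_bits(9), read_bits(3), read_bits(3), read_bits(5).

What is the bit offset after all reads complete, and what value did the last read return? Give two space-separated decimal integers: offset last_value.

Read 1: bits[0:9] width=9 -> value=508 (bin 111111100); offset now 9 = byte 1 bit 1; 23 bits remain
Read 2: bits[9:12] width=3 -> value=2 (bin 010); offset now 12 = byte 1 bit 4; 20 bits remain
Read 3: bits[12:15] width=3 -> value=0 (bin 000); offset now 15 = byte 1 bit 7; 17 bits remain
Read 4: bits[15:20] width=5 -> value=14 (bin 01110); offset now 20 = byte 2 bit 4; 12 bits remain

Answer: 20 14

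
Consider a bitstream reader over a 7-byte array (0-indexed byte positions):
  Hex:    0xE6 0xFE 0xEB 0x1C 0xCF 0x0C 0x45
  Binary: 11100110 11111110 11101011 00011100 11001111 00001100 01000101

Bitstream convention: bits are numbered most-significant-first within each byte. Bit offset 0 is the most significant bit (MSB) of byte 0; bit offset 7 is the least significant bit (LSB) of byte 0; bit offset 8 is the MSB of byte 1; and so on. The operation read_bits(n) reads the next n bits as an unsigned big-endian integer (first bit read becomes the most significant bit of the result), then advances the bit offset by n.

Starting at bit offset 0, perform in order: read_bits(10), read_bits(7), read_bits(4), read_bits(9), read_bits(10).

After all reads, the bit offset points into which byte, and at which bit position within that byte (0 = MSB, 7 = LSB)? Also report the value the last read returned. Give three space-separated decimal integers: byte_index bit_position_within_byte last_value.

Answer: 5 0 207

Derivation:
Read 1: bits[0:10] width=10 -> value=923 (bin 1110011011); offset now 10 = byte 1 bit 2; 46 bits remain
Read 2: bits[10:17] width=7 -> value=125 (bin 1111101); offset now 17 = byte 2 bit 1; 39 bits remain
Read 3: bits[17:21] width=4 -> value=13 (bin 1101); offset now 21 = byte 2 bit 5; 35 bits remain
Read 4: bits[21:30] width=9 -> value=199 (bin 011000111); offset now 30 = byte 3 bit 6; 26 bits remain
Read 5: bits[30:40] width=10 -> value=207 (bin 0011001111); offset now 40 = byte 5 bit 0; 16 bits remain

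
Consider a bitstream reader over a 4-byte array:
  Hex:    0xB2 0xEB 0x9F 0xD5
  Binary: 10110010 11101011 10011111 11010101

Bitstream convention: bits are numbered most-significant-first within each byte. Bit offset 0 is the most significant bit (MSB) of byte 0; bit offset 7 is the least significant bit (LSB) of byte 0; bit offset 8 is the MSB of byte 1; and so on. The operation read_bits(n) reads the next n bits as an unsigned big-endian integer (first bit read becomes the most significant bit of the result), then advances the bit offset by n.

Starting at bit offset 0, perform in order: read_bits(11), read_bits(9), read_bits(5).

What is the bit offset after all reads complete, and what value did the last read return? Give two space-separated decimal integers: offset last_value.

Read 1: bits[0:11] width=11 -> value=1431 (bin 10110010111); offset now 11 = byte 1 bit 3; 21 bits remain
Read 2: bits[11:20] width=9 -> value=185 (bin 010111001); offset now 20 = byte 2 bit 4; 12 bits remain
Read 3: bits[20:25] width=5 -> value=31 (bin 11111); offset now 25 = byte 3 bit 1; 7 bits remain

Answer: 25 31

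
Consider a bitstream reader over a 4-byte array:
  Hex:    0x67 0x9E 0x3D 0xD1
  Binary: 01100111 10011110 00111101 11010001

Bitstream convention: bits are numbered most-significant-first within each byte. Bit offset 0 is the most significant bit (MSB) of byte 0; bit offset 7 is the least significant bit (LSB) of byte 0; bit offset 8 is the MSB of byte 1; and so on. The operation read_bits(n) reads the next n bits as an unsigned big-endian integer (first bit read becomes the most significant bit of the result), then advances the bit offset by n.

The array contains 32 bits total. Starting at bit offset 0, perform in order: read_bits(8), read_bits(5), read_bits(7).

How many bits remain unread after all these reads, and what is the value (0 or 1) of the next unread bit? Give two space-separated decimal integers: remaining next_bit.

Read 1: bits[0:8] width=8 -> value=103 (bin 01100111); offset now 8 = byte 1 bit 0; 24 bits remain
Read 2: bits[8:13] width=5 -> value=19 (bin 10011); offset now 13 = byte 1 bit 5; 19 bits remain
Read 3: bits[13:20] width=7 -> value=99 (bin 1100011); offset now 20 = byte 2 bit 4; 12 bits remain

Answer: 12 1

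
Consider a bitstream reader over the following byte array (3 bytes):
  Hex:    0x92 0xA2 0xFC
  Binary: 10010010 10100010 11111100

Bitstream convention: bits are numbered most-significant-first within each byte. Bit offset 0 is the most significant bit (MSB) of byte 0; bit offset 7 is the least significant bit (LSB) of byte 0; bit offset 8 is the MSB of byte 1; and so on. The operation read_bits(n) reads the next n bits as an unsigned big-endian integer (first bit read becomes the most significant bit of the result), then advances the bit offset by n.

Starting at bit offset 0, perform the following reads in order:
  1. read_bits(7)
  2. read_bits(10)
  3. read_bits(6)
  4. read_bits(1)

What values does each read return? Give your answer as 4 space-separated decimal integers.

Read 1: bits[0:7] width=7 -> value=73 (bin 1001001); offset now 7 = byte 0 bit 7; 17 bits remain
Read 2: bits[7:17] width=10 -> value=325 (bin 0101000101); offset now 17 = byte 2 bit 1; 7 bits remain
Read 3: bits[17:23] width=6 -> value=62 (bin 111110); offset now 23 = byte 2 bit 7; 1 bits remain
Read 4: bits[23:24] width=1 -> value=0 (bin 0); offset now 24 = byte 3 bit 0; 0 bits remain

Answer: 73 325 62 0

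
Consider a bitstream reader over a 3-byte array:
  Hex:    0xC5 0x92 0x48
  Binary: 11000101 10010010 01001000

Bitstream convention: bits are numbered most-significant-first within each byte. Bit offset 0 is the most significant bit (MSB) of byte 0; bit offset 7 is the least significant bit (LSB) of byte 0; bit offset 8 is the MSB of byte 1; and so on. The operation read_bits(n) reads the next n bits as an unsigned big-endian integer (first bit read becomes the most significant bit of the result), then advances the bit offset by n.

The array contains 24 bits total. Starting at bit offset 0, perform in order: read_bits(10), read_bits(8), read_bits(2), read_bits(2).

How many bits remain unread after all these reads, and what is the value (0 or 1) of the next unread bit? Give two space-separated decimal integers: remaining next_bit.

Read 1: bits[0:10] width=10 -> value=790 (bin 1100010110); offset now 10 = byte 1 bit 2; 14 bits remain
Read 2: bits[10:18] width=8 -> value=73 (bin 01001001); offset now 18 = byte 2 bit 2; 6 bits remain
Read 3: bits[18:20] width=2 -> value=0 (bin 00); offset now 20 = byte 2 bit 4; 4 bits remain
Read 4: bits[20:22] width=2 -> value=2 (bin 10); offset now 22 = byte 2 bit 6; 2 bits remain

Answer: 2 0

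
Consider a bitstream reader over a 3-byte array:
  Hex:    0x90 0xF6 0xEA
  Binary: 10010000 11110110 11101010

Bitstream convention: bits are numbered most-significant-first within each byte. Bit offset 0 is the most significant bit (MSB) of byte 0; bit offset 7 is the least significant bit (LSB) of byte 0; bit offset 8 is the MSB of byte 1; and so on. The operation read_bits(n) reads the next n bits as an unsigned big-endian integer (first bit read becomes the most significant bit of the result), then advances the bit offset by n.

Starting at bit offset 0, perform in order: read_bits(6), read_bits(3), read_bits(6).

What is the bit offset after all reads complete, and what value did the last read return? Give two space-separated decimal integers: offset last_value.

Read 1: bits[0:6] width=6 -> value=36 (bin 100100); offset now 6 = byte 0 bit 6; 18 bits remain
Read 2: bits[6:9] width=3 -> value=1 (bin 001); offset now 9 = byte 1 bit 1; 15 bits remain
Read 3: bits[9:15] width=6 -> value=59 (bin 111011); offset now 15 = byte 1 bit 7; 9 bits remain

Answer: 15 59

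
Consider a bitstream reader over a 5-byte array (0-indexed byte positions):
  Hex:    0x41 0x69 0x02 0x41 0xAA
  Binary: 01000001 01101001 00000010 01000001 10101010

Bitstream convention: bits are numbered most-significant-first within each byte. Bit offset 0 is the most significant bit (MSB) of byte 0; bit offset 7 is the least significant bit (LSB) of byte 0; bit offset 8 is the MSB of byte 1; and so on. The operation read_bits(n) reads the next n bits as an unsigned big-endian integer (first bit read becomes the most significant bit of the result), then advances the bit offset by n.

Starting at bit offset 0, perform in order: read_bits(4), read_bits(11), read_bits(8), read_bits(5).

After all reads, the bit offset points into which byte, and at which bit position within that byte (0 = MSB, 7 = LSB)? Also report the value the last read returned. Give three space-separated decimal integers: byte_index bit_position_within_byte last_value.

Answer: 3 4 4

Derivation:
Read 1: bits[0:4] width=4 -> value=4 (bin 0100); offset now 4 = byte 0 bit 4; 36 bits remain
Read 2: bits[4:15] width=11 -> value=180 (bin 00010110100); offset now 15 = byte 1 bit 7; 25 bits remain
Read 3: bits[15:23] width=8 -> value=129 (bin 10000001); offset now 23 = byte 2 bit 7; 17 bits remain
Read 4: bits[23:28] width=5 -> value=4 (bin 00100); offset now 28 = byte 3 bit 4; 12 bits remain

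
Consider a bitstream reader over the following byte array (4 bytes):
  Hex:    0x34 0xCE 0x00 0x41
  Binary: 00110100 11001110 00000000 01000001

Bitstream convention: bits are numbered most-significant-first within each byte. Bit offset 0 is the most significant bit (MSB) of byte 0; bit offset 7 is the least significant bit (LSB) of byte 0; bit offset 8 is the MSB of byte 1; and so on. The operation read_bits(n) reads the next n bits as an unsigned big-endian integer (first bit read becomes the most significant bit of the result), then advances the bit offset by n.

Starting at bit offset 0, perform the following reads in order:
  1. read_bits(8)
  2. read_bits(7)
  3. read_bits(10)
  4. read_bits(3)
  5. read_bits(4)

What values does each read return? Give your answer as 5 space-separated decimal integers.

Answer: 52 103 0 4 1

Derivation:
Read 1: bits[0:8] width=8 -> value=52 (bin 00110100); offset now 8 = byte 1 bit 0; 24 bits remain
Read 2: bits[8:15] width=7 -> value=103 (bin 1100111); offset now 15 = byte 1 bit 7; 17 bits remain
Read 3: bits[15:25] width=10 -> value=0 (bin 0000000000); offset now 25 = byte 3 bit 1; 7 bits remain
Read 4: bits[25:28] width=3 -> value=4 (bin 100); offset now 28 = byte 3 bit 4; 4 bits remain
Read 5: bits[28:32] width=4 -> value=1 (bin 0001); offset now 32 = byte 4 bit 0; 0 bits remain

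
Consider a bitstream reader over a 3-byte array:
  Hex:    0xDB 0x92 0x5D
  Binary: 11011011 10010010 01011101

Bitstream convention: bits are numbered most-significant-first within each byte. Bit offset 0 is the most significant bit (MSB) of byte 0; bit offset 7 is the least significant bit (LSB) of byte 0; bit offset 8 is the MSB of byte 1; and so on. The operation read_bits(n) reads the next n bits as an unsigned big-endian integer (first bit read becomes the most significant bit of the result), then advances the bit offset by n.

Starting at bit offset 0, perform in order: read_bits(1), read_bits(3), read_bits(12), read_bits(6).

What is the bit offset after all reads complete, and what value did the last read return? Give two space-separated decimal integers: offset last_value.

Read 1: bits[0:1] width=1 -> value=1 (bin 1); offset now 1 = byte 0 bit 1; 23 bits remain
Read 2: bits[1:4] width=3 -> value=5 (bin 101); offset now 4 = byte 0 bit 4; 20 bits remain
Read 3: bits[4:16] width=12 -> value=2962 (bin 101110010010); offset now 16 = byte 2 bit 0; 8 bits remain
Read 4: bits[16:22] width=6 -> value=23 (bin 010111); offset now 22 = byte 2 bit 6; 2 bits remain

Answer: 22 23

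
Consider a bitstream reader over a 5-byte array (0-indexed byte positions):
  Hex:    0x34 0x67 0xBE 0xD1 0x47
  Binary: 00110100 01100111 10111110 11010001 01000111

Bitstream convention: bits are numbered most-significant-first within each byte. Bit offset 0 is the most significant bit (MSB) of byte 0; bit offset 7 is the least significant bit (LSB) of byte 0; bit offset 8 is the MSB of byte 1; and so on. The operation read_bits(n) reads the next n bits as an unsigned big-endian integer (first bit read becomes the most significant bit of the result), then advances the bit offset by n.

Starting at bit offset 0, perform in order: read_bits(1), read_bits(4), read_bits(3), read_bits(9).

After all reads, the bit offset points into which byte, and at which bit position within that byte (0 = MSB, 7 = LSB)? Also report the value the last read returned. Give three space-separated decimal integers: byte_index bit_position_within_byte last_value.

Read 1: bits[0:1] width=1 -> value=0 (bin 0); offset now 1 = byte 0 bit 1; 39 bits remain
Read 2: bits[1:5] width=4 -> value=6 (bin 0110); offset now 5 = byte 0 bit 5; 35 bits remain
Read 3: bits[5:8] width=3 -> value=4 (bin 100); offset now 8 = byte 1 bit 0; 32 bits remain
Read 4: bits[8:17] width=9 -> value=207 (bin 011001111); offset now 17 = byte 2 bit 1; 23 bits remain

Answer: 2 1 207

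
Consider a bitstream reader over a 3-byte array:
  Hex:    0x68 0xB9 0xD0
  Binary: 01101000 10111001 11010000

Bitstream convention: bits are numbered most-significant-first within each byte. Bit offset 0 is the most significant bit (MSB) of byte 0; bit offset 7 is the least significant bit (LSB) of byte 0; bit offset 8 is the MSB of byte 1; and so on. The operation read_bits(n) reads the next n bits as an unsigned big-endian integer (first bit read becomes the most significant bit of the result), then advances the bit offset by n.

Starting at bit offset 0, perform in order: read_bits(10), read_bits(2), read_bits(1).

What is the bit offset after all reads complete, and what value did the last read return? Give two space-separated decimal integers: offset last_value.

Read 1: bits[0:10] width=10 -> value=418 (bin 0110100010); offset now 10 = byte 1 bit 2; 14 bits remain
Read 2: bits[10:12] width=2 -> value=3 (bin 11); offset now 12 = byte 1 bit 4; 12 bits remain
Read 3: bits[12:13] width=1 -> value=1 (bin 1); offset now 13 = byte 1 bit 5; 11 bits remain

Answer: 13 1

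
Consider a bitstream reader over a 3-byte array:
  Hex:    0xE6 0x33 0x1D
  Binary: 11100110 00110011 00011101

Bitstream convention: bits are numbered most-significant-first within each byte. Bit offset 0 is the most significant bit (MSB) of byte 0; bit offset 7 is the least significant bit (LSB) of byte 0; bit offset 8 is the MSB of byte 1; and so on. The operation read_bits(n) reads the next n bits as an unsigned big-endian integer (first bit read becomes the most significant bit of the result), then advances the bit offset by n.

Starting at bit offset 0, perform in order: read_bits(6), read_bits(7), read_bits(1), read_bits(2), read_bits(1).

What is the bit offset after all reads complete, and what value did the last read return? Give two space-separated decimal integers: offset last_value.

Answer: 17 0

Derivation:
Read 1: bits[0:6] width=6 -> value=57 (bin 111001); offset now 6 = byte 0 bit 6; 18 bits remain
Read 2: bits[6:13] width=7 -> value=70 (bin 1000110); offset now 13 = byte 1 bit 5; 11 bits remain
Read 3: bits[13:14] width=1 -> value=0 (bin 0); offset now 14 = byte 1 bit 6; 10 bits remain
Read 4: bits[14:16] width=2 -> value=3 (bin 11); offset now 16 = byte 2 bit 0; 8 bits remain
Read 5: bits[16:17] width=1 -> value=0 (bin 0); offset now 17 = byte 2 bit 1; 7 bits remain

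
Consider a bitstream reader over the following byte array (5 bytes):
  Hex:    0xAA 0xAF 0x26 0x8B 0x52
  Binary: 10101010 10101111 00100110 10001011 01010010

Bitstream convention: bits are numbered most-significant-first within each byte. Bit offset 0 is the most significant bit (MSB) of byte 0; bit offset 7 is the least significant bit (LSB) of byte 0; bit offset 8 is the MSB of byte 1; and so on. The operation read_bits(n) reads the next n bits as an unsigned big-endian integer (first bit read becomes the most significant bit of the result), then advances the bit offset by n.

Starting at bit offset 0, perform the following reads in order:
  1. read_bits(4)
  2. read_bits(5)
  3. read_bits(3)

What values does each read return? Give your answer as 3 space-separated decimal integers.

Answer: 10 21 2

Derivation:
Read 1: bits[0:4] width=4 -> value=10 (bin 1010); offset now 4 = byte 0 bit 4; 36 bits remain
Read 2: bits[4:9] width=5 -> value=21 (bin 10101); offset now 9 = byte 1 bit 1; 31 bits remain
Read 3: bits[9:12] width=3 -> value=2 (bin 010); offset now 12 = byte 1 bit 4; 28 bits remain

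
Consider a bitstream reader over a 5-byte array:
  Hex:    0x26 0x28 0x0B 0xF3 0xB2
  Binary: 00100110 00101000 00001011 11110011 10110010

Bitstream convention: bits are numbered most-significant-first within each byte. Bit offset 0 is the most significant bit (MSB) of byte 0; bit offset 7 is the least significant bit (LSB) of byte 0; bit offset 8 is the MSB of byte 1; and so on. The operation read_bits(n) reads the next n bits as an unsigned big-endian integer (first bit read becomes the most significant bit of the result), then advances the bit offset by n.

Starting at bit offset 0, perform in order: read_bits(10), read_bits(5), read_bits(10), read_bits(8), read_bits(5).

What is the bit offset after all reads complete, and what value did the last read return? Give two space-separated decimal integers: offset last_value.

Answer: 38 12

Derivation:
Read 1: bits[0:10] width=10 -> value=152 (bin 0010011000); offset now 10 = byte 1 bit 2; 30 bits remain
Read 2: bits[10:15] width=5 -> value=20 (bin 10100); offset now 15 = byte 1 bit 7; 25 bits remain
Read 3: bits[15:25] width=10 -> value=23 (bin 0000010111); offset now 25 = byte 3 bit 1; 15 bits remain
Read 4: bits[25:33] width=8 -> value=231 (bin 11100111); offset now 33 = byte 4 bit 1; 7 bits remain
Read 5: bits[33:38] width=5 -> value=12 (bin 01100); offset now 38 = byte 4 bit 6; 2 bits remain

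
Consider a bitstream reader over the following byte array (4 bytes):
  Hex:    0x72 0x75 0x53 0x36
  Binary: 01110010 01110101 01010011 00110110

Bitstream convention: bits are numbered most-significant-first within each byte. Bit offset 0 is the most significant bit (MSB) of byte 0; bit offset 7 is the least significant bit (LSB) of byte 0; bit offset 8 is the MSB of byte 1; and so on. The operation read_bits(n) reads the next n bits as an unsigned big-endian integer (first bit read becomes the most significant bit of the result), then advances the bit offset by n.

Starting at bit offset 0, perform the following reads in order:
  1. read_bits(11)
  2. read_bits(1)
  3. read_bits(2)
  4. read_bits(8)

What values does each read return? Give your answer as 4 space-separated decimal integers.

Read 1: bits[0:11] width=11 -> value=915 (bin 01110010011); offset now 11 = byte 1 bit 3; 21 bits remain
Read 2: bits[11:12] width=1 -> value=1 (bin 1); offset now 12 = byte 1 bit 4; 20 bits remain
Read 3: bits[12:14] width=2 -> value=1 (bin 01); offset now 14 = byte 1 bit 6; 18 bits remain
Read 4: bits[14:22] width=8 -> value=84 (bin 01010100); offset now 22 = byte 2 bit 6; 10 bits remain

Answer: 915 1 1 84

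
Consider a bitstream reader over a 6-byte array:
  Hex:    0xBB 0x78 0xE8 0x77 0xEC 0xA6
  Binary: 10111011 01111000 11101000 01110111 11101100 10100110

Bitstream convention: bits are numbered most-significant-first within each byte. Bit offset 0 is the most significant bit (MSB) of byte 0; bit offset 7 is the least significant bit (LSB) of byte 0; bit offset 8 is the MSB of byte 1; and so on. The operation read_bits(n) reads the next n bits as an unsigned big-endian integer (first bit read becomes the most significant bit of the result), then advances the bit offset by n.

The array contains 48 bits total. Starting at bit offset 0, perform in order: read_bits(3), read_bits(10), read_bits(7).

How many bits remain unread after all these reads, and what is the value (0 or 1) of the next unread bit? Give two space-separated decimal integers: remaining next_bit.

Read 1: bits[0:3] width=3 -> value=5 (bin 101); offset now 3 = byte 0 bit 3; 45 bits remain
Read 2: bits[3:13] width=10 -> value=879 (bin 1101101111); offset now 13 = byte 1 bit 5; 35 bits remain
Read 3: bits[13:20] width=7 -> value=14 (bin 0001110); offset now 20 = byte 2 bit 4; 28 bits remain

Answer: 28 1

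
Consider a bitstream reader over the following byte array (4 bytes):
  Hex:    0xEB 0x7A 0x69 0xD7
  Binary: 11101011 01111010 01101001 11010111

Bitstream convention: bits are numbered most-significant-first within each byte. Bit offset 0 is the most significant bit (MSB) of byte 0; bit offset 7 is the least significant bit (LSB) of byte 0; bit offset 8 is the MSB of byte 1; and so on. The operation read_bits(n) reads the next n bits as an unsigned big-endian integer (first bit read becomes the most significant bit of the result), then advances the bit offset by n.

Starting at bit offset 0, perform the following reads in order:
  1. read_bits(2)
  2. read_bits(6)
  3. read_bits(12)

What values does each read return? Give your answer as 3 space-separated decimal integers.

Answer: 3 43 1958

Derivation:
Read 1: bits[0:2] width=2 -> value=3 (bin 11); offset now 2 = byte 0 bit 2; 30 bits remain
Read 2: bits[2:8] width=6 -> value=43 (bin 101011); offset now 8 = byte 1 bit 0; 24 bits remain
Read 3: bits[8:20] width=12 -> value=1958 (bin 011110100110); offset now 20 = byte 2 bit 4; 12 bits remain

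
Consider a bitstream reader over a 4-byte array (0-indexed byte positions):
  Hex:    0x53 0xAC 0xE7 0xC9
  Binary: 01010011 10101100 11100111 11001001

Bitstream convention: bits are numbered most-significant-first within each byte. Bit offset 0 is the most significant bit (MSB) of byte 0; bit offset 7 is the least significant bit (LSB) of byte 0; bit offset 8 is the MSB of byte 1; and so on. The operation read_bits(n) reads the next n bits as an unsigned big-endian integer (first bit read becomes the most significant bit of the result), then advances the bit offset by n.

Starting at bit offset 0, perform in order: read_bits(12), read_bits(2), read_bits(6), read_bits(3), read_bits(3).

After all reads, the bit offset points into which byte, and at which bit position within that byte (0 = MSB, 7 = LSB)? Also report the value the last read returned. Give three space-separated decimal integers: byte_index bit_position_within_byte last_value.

Answer: 3 2 7

Derivation:
Read 1: bits[0:12] width=12 -> value=1338 (bin 010100111010); offset now 12 = byte 1 bit 4; 20 bits remain
Read 2: bits[12:14] width=2 -> value=3 (bin 11); offset now 14 = byte 1 bit 6; 18 bits remain
Read 3: bits[14:20] width=6 -> value=14 (bin 001110); offset now 20 = byte 2 bit 4; 12 bits remain
Read 4: bits[20:23] width=3 -> value=3 (bin 011); offset now 23 = byte 2 bit 7; 9 bits remain
Read 5: bits[23:26] width=3 -> value=7 (bin 111); offset now 26 = byte 3 bit 2; 6 bits remain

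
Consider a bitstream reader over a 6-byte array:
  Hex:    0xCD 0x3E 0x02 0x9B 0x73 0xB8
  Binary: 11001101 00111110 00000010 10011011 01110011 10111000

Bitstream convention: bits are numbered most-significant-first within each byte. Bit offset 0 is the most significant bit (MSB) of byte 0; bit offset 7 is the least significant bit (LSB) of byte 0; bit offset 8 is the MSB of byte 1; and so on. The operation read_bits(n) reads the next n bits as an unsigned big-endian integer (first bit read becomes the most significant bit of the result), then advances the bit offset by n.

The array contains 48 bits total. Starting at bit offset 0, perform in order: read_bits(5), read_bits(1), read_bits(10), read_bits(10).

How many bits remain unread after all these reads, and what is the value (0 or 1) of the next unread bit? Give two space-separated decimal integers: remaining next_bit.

Read 1: bits[0:5] width=5 -> value=25 (bin 11001); offset now 5 = byte 0 bit 5; 43 bits remain
Read 2: bits[5:6] width=1 -> value=1 (bin 1); offset now 6 = byte 0 bit 6; 42 bits remain
Read 3: bits[6:16] width=10 -> value=318 (bin 0100111110); offset now 16 = byte 2 bit 0; 32 bits remain
Read 4: bits[16:26] width=10 -> value=10 (bin 0000001010); offset now 26 = byte 3 bit 2; 22 bits remain

Answer: 22 0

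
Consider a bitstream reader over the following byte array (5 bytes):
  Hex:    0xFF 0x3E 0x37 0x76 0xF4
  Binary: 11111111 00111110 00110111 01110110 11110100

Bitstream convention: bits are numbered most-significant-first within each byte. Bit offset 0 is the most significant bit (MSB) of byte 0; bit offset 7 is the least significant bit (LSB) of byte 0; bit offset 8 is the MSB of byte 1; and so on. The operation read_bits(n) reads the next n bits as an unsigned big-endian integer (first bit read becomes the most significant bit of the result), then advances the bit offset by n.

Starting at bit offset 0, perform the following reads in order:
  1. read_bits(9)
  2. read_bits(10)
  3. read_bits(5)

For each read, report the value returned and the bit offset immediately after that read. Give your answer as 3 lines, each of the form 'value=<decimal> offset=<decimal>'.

Answer: value=510 offset=9
value=497 offset=19
value=23 offset=24

Derivation:
Read 1: bits[0:9] width=9 -> value=510 (bin 111111110); offset now 9 = byte 1 bit 1; 31 bits remain
Read 2: bits[9:19] width=10 -> value=497 (bin 0111110001); offset now 19 = byte 2 bit 3; 21 bits remain
Read 3: bits[19:24] width=5 -> value=23 (bin 10111); offset now 24 = byte 3 bit 0; 16 bits remain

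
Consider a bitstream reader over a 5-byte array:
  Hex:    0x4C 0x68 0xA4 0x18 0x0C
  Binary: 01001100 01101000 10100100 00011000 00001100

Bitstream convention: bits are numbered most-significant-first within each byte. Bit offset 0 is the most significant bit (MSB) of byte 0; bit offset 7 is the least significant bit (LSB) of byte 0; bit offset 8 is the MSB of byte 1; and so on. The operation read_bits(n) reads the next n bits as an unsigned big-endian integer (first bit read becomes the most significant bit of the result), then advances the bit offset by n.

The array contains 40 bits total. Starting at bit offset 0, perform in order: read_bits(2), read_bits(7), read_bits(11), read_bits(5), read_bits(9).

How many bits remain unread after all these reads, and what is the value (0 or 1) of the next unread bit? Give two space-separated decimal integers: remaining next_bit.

Answer: 6 0

Derivation:
Read 1: bits[0:2] width=2 -> value=1 (bin 01); offset now 2 = byte 0 bit 2; 38 bits remain
Read 2: bits[2:9] width=7 -> value=24 (bin 0011000); offset now 9 = byte 1 bit 1; 31 bits remain
Read 3: bits[9:20] width=11 -> value=1674 (bin 11010001010); offset now 20 = byte 2 bit 4; 20 bits remain
Read 4: bits[20:25] width=5 -> value=8 (bin 01000); offset now 25 = byte 3 bit 1; 15 bits remain
Read 5: bits[25:34] width=9 -> value=96 (bin 001100000); offset now 34 = byte 4 bit 2; 6 bits remain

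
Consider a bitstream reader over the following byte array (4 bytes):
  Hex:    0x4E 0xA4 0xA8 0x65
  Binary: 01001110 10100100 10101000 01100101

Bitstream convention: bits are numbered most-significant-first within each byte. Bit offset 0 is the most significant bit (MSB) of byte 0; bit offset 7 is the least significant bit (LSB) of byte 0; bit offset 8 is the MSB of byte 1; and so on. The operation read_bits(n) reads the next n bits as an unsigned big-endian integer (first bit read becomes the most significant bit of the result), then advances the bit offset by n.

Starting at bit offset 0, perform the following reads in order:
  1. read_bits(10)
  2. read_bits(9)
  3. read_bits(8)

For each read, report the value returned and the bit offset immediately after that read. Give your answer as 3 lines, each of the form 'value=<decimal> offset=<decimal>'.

Read 1: bits[0:10] width=10 -> value=314 (bin 0100111010); offset now 10 = byte 1 bit 2; 22 bits remain
Read 2: bits[10:19] width=9 -> value=293 (bin 100100101); offset now 19 = byte 2 bit 3; 13 bits remain
Read 3: bits[19:27] width=8 -> value=67 (bin 01000011); offset now 27 = byte 3 bit 3; 5 bits remain

Answer: value=314 offset=10
value=293 offset=19
value=67 offset=27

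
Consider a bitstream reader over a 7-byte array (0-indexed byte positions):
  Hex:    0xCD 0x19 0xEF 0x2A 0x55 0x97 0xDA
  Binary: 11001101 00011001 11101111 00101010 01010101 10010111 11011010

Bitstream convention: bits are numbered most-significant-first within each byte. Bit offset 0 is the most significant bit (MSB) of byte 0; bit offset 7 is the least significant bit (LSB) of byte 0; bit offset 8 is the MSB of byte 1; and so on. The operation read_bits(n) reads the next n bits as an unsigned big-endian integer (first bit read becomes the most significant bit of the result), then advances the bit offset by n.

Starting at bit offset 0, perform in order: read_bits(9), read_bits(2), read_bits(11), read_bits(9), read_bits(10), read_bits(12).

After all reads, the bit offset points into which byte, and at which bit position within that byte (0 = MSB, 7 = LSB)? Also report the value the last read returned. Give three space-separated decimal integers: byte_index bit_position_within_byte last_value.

Read 1: bits[0:9] width=9 -> value=410 (bin 110011010); offset now 9 = byte 1 bit 1; 47 bits remain
Read 2: bits[9:11] width=2 -> value=0 (bin 00); offset now 11 = byte 1 bit 3; 45 bits remain
Read 3: bits[11:22] width=11 -> value=1659 (bin 11001111011); offset now 22 = byte 2 bit 6; 34 bits remain
Read 4: bits[22:31] width=9 -> value=405 (bin 110010101); offset now 31 = byte 3 bit 7; 25 bits remain
Read 5: bits[31:41] width=10 -> value=171 (bin 0010101011); offset now 41 = byte 5 bit 1; 15 bits remain
Read 6: bits[41:53] width=12 -> value=763 (bin 001011111011); offset now 53 = byte 6 bit 5; 3 bits remain

Answer: 6 5 763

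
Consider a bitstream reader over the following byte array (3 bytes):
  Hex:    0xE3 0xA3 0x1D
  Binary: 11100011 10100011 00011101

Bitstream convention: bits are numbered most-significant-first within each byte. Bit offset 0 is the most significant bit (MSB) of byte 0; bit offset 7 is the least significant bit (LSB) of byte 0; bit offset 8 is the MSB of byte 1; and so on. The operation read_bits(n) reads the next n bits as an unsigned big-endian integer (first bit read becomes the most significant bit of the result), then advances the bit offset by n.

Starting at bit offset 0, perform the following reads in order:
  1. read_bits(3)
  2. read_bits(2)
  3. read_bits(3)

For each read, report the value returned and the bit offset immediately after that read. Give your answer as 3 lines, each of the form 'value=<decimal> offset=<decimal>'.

Answer: value=7 offset=3
value=0 offset=5
value=3 offset=8

Derivation:
Read 1: bits[0:3] width=3 -> value=7 (bin 111); offset now 3 = byte 0 bit 3; 21 bits remain
Read 2: bits[3:5] width=2 -> value=0 (bin 00); offset now 5 = byte 0 bit 5; 19 bits remain
Read 3: bits[5:8] width=3 -> value=3 (bin 011); offset now 8 = byte 1 bit 0; 16 bits remain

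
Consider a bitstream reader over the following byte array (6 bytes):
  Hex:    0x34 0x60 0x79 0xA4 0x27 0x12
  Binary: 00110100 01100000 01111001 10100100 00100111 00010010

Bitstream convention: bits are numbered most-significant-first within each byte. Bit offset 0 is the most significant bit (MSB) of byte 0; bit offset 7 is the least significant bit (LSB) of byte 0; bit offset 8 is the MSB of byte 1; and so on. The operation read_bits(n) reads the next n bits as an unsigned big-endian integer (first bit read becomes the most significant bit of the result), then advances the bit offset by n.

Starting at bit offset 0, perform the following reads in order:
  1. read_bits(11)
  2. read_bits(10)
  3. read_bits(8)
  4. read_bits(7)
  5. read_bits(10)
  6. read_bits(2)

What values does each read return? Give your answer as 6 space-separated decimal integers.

Read 1: bits[0:11] width=11 -> value=419 (bin 00110100011); offset now 11 = byte 1 bit 3; 37 bits remain
Read 2: bits[11:21] width=10 -> value=15 (bin 0000001111); offset now 21 = byte 2 bit 5; 27 bits remain
Read 3: bits[21:29] width=8 -> value=52 (bin 00110100); offset now 29 = byte 3 bit 5; 19 bits remain
Read 4: bits[29:36] width=7 -> value=66 (bin 1000010); offset now 36 = byte 4 bit 4; 12 bits remain
Read 5: bits[36:46] width=10 -> value=452 (bin 0111000100); offset now 46 = byte 5 bit 6; 2 bits remain
Read 6: bits[46:48] width=2 -> value=2 (bin 10); offset now 48 = byte 6 bit 0; 0 bits remain

Answer: 419 15 52 66 452 2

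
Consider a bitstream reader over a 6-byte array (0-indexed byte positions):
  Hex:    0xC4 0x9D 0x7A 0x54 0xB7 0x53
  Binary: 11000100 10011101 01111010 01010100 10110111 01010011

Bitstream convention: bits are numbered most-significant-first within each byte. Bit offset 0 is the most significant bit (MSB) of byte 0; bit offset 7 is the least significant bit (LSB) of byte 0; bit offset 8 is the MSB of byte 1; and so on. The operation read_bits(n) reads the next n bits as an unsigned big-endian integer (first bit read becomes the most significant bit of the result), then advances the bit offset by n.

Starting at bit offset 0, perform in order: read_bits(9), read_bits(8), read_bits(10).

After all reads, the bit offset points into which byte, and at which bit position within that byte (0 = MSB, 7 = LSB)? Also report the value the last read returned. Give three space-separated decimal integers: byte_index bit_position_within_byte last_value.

Answer: 3 3 978

Derivation:
Read 1: bits[0:9] width=9 -> value=393 (bin 110001001); offset now 9 = byte 1 bit 1; 39 bits remain
Read 2: bits[9:17] width=8 -> value=58 (bin 00111010); offset now 17 = byte 2 bit 1; 31 bits remain
Read 3: bits[17:27] width=10 -> value=978 (bin 1111010010); offset now 27 = byte 3 bit 3; 21 bits remain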